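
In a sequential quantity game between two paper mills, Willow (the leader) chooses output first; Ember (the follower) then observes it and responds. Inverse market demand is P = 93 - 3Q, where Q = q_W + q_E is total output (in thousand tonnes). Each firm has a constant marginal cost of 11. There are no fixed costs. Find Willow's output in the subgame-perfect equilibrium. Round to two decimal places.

Solve by backward induction. Given q_W, the follower Ember maximises π_E = (93 - 3q_W - 3q_E)q_E - 11q_E.
Setting the follower's marginal profit to zero, 82 - 3q_W - 6q_E = 0, i.e. q_E = (82 - 3q_W)/6.
The leader anticipates this reaction. Substituting into P = 93 - 3Q gives P = 52 - (3/2)q_W, so π_W = (52 - (3/2)q_W)q_W - 11q_W.
Leader FOC: 41 - 3q_W = 0, so q_W = 41/3.
Then q_E = (82 - 3·(41/3))/6 = 41/6.

13.67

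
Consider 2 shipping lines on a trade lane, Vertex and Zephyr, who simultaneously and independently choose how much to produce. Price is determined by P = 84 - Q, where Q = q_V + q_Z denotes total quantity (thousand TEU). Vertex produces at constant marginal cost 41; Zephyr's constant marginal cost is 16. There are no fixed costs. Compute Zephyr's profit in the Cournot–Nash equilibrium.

Vertex's profit: π_V = (84 - Q)q_V - (41q_V). Setting ∂π_V/∂q_V = 0: 43 - 2q_V - (q_Z) = 0.
Zephyr's profit: π_Z = (84 - Q)q_Z - (16q_Z). Setting ∂π_Z/∂q_Z = 0: 68 - 2q_Z - (q_V) = 0.
So q_V = (43 - q_Z)/2 and q_Z = (68 - q_V)/2.
Solving the pair: q_V = 6, q_Z = 31.
Price P = 84 - 37 = 47.
Zephyr's profit: (47 - 16)·31 = 961.

961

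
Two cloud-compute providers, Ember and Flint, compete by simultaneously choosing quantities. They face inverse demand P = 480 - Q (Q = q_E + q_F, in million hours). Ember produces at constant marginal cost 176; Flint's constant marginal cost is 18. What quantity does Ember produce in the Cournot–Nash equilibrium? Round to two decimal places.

Ember's profit: π_E = (480 - Q)q_E - (176q_E). Setting ∂π_E/∂q_E = 0: 304 - 2q_E - (q_F) = 0.
Flint's profit: π_F = (480 - Q)q_F - (18q_F). Setting ∂π_F/∂q_F = 0: 462 - 2q_F - (q_E) = 0.
So q_E = (304 - q_F)/2 and q_F = (462 - q_E)/2.
Substituting one into the other gives q_E = 146/3 and q_F = 620/3.

48.67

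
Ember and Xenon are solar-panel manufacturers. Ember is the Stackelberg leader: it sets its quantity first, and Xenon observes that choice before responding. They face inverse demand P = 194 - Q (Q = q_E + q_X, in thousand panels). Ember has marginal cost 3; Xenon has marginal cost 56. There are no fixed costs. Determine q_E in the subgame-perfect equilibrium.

Solve by backward induction. Given q_E, the follower Xenon maximises π_X = (194 - q_E - q_X)q_X - 56q_X.
Follower FOC: 138 - q_E - 2q_X = 0, so q_X(q_E) = (138 - q_E)/2.
The leader anticipates this reaction. Substituting into P = 194 - Q gives P = 125 - (1/2)q_E, so π_E = (125 - (1/2)q_E)q_E - 3q_E.
The leader's first-order condition 122 - q_E = 0 yields q_E = 122.
Then q_X = (138 - 122)/2 = 8.

122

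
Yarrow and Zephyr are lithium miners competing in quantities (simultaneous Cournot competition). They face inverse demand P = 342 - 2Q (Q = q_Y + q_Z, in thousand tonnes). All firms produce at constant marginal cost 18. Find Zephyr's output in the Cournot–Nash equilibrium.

54

A representative firm's profit is π_i = q_i(342 - 2Q) - 18q_i.
Setting ∂π_i/∂q_i = 0 with rivals' quantities fixed: 324 - 4q_i - 2q_j = 0.
With identical firms every q_j equals q_i, so q_j = q_i and 324 = 6q_i, giving q_i = 54.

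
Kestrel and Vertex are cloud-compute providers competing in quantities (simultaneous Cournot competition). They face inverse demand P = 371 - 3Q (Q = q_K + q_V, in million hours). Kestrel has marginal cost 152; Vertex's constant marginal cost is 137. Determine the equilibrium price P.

220

Kestrel's profit: π_K = (371 - 3Q)q_K - (152q_K). Setting ∂π_K/∂q_K = 0: 219 - 6q_K - 3(q_V) = 0.
Vertex's first-order condition: 234 - 6q_V - 3(q_K) = 0.
So q_K = (219 - 3q_V)/6 and q_V = (234 - 3q_K)/6.
Solving the pair: q_K = 68/3, q_V = 83/3.
Total output Q = 151/3, so price P = 371 - 3·(151/3) = 220.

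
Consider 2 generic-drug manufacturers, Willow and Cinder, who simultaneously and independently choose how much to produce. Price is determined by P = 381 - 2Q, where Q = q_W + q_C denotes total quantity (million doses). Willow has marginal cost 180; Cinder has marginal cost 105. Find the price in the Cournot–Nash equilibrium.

222

Willow's profit: π_W = (381 - 2Q)q_W - (180q_W). Setting ∂π_W/∂q_W = 0: 201 - 4q_W - 2(q_C) = 0.
Cinder's profit: π_C = (381 - 2Q)q_C - (105q_C). Setting ∂π_C/∂q_C = 0: 276 - 4q_C - 2(q_W) = 0.
Best responses: q_W = (201 - 2q_C)/4, q_C = (276 - 2q_W)/4.
Solving the pair: q_W = 21, q_C = 117/2.
Total output Q = 159/2, so price P = 381 - 2·(159/2) = 222.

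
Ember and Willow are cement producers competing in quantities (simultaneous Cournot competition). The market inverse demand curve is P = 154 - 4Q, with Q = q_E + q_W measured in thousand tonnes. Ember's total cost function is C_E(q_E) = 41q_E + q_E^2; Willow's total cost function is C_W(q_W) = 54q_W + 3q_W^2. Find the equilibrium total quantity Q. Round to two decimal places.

Ember's profit: π_E = (154 - 4Q)q_E - (41q_E + q_E²). Setting ∂π_E/∂q_E = 0: 113 - 10q_E - 4(q_W) = 0.
Willow's profit: π_W = (154 - 4Q)q_W - (54q_W + 3q_W²). Setting ∂π_W/∂q_W = 0: 100 - 14q_W - 4(q_E) = 0.
Best responses: q_E = (113 - 4q_W)/10, q_W = (100 - 4q_E)/14.
Solving the pair: q_E = 591/62, q_W = 137/31.
Total output Q = 591/62 + 137/31 = 865/62.

13.95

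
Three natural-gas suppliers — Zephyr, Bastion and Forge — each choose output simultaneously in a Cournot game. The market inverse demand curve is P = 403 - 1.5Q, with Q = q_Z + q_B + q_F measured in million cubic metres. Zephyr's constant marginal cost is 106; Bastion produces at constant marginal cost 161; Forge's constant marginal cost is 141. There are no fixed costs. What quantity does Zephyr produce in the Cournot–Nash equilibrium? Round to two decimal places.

64.50

Zephyr's profit: π_Z = (403 - 1.5Q)q_Z - (106q_Z). Setting ∂π_Z/∂q_Z = 0: 297 - 3q_Z - (3/2)(q_B + q_F) = 0.
Bastion's first-order condition: 242 - 3q_B - (3/2)(q_Z + q_F) = 0.
Forge's profit: π_F = (403 - 1.5Q)q_F - (141q_F). Setting ∂π_F/∂q_F = 0: 262 - 3q_F - (3/2)(q_Z + q_B) = 0.
Adding the 3 first-order conditions: 801 − 6Q = 0, so Q = 267/2.
Back-substituting: q_Z = (297 − 801/4)/(3/2) = 129/2, q_B = (242 − 801/4)/(3/2) = 167/6, q_F = (262 − 801/4)/(3/2) = 247/6.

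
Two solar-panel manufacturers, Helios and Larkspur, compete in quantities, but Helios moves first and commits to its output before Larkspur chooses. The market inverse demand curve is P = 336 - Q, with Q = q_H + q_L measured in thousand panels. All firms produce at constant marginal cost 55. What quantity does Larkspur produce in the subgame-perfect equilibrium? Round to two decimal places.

The follower Larkspur best-responds to any q_H: π_L = (336 - Q)q_L - 55q_L.
Follower FOC: 281 - q_H - 2q_L = 0, so q_L(q_H) = (281 - q_H)/2.
The leader anticipates this reaction. Substituting into P = 336 - Q gives P = 391/2 - (1/2)q_H, so π_H = (391/2 - (1/2)q_H)q_H - 55q_H.
The leader's first-order condition 281/2 - q_H = 0 yields q_H = 281/2.
Then q_L = (281 - 281/2)/2 = 281/4.

70.25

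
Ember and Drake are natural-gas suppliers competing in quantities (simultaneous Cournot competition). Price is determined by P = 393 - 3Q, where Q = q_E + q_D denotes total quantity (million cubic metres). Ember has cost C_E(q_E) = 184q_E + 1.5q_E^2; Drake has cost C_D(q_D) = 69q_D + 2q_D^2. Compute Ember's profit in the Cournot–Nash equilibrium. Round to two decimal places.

857.29

Ember's profit: π_E = (393 - 3Q)q_E - (184q_E + (3/2)q_E²). Setting ∂π_E/∂q_E = 0: 209 - 9q_E - 3(q_D) = 0.
Drake's first-order condition: 324 - 10q_D - 3(q_E) = 0.
So q_E = (209 - 3q_D)/9 and q_D = (324 - 3q_E)/10.
Substituting one into the other gives q_E = 1118/81 and q_D = 763/27.
Price P = 393 - 3·42.0617 = 266.8148.
Ember's profit: 266.8148·(1118/81) - 184·(1118/81) - (3/2)(1118/81)² = 857.2867.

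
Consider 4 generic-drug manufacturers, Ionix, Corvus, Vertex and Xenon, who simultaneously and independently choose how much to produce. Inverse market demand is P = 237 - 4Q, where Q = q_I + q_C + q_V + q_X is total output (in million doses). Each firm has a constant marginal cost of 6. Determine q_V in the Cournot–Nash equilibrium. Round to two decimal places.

Each firm earns π_i = (237 - 4Q)q_i - 6q_i.
Setting ∂π_i/∂q_i = 0 with rivals' quantities fixed: 231 - 8q_i - 4·Σ_{j≠i} q_j = 0.
By symmetry each firm produces the same amount; substituting Σ_{j≠i} q_j = 3q_i yields q_i = 231/20.

11.55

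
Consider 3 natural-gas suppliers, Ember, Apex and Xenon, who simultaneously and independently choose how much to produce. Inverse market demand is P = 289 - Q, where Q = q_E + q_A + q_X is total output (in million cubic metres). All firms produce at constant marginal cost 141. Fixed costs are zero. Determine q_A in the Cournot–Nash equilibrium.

37

A representative firm's profit is π_i = q_i(289 - Q) - 141q_i.
First-order condition (treating rivals' output as given): 148 - 2q_i - Σ_{j≠i} q_j = 0.
By symmetry each firm produces the same amount; substituting Σ_{j≠i} q_j = 2q_i yields q_i = 148/4 = 37.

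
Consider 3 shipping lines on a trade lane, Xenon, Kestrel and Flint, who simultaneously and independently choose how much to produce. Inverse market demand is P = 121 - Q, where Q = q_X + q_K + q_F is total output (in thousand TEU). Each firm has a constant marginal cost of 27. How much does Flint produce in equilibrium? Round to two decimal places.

A representative firm's profit is π_i = q_i(121 - Q) - 27q_i.
First-order condition (treating rivals' output as given): 94 - 2q_i - Σ_{j≠i} q_j = 0.
With identical firms every q_j equals q_i, so Σ_{j≠i} q_j = 2q_i and 94 = 4q_i, giving q_i = 47/2.

23.50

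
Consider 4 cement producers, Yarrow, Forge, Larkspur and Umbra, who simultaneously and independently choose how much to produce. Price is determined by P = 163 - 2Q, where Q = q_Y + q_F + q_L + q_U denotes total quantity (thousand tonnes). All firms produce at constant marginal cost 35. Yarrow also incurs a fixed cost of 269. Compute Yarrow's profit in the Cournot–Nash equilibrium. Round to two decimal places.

58.68

A representative firm's profit is π_i = q_i(163 - 2Q) - 35q_i.
Setting ∂π_i/∂q_i = 0 with rivals' quantities fixed: 128 - 4q_i - 2·Σ_{j≠i} q_j = 0.
With identical firms every q_j equals q_i, so Σ_{j≠i} q_j = 3q_i and 128 = 10q_i, giving q_i = 64/5.
Price P = 163 - 2·(256/5) = 303/5.
Yarrow's profit: (303/5 - 35)·(64/5) - 269 = 1467/25.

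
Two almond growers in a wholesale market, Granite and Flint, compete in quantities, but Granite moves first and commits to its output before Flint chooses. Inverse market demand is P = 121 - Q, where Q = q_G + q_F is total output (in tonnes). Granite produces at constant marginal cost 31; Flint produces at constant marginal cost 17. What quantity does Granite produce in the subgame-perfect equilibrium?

The follower Flint best-responds to any q_G: π_F = (121 - Q)q_F - 17q_F.
Follower FOC: 104 - q_G - 2q_F = 0, so q_F(q_G) = (104 - q_G)/2.
The leader anticipates this reaction. Substituting into P = 121 - Q gives P = 69 - (1/2)q_G, so π_G = (69 - (1/2)q_G)q_G - 31q_G.
Maximising: ∂π_G/∂q_G = 38 - q_G = 0, giving q_G = 38.
Then q_F = (104 - 38)/2 = 33.

38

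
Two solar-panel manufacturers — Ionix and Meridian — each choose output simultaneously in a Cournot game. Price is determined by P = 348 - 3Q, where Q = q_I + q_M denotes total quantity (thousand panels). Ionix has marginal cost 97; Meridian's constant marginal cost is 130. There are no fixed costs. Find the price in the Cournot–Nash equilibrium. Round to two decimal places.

191.67

Ionix's profit: π_I = (348 - 3Q)q_I - (97q_I). Setting ∂π_I/∂q_I = 0: 251 - 6q_I - 3(q_M) = 0.
Meridian's first-order condition: 218 - 6q_M - 3(q_I) = 0.
Rearranging gives the reaction functions q_I = (251 - 3q_M)/6 and q_M = (218 - 3q_I)/6.
Solving the pair: q_I = 284/9, q_M = 185/9.
Total output Q = 469/9, so price P = 348 - 3·(469/9) = 575/3.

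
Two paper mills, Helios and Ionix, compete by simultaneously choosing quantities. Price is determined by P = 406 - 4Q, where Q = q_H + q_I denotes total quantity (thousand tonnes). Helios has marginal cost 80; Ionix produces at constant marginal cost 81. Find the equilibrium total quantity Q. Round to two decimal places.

54.25

Helios's profit: π_H = (406 - 4Q)q_H - (80q_H). Setting ∂π_H/∂q_H = 0: 326 - 8q_H - 4(q_I) = 0.
Ionix's first-order condition: 325 - 8q_I - 4(q_H) = 0.
Rearranging gives the reaction functions q_H = (326 - 4q_I)/8 and q_I = (325 - 4q_H)/8.
Solving the pair: q_H = 109/4, q_I = 27.
Total output Q = 109/4 + 27 = 217/4.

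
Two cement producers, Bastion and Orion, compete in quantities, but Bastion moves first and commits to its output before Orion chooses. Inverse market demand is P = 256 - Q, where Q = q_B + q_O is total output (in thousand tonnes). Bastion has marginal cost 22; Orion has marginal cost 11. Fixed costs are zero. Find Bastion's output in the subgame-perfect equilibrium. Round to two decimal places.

111.50

The follower Orion best-responds to any q_B: π_O = (256 - Q)q_O - 11q_O.
∂π_O/∂q_O = 245 - q_B - 2q_O = 0 gives the reaction function q_O = (245 - q_B)/2.
Bastion substitutes q_O(q_B) into its own profit: π_B = q_B(256 - q_B - (245 - q_B)/2) - 22q_B = (267/2 - (1/2)q_B)q_B - 22q_B.
The leader's first-order condition 223/2 - q_B = 0 yields q_B = 223/2.
Then q_O = (245 - 223/2)/2 = 267/4.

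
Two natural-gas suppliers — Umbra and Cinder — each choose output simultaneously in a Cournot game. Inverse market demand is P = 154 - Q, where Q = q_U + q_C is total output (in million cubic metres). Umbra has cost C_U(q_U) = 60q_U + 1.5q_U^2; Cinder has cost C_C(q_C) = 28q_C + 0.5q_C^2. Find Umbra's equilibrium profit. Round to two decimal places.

Umbra's profit: π_U = (154 - Q)q_U - (60q_U + (3/2)q_U²). Setting ∂π_U/∂q_U = 0: 94 - 5q_U - (q_C) = 0.
Cinder's profit: π_C = (154 - Q)q_C - (28q_C + (1/2)q_C²). Setting ∂π_C/∂q_C = 0: 126 - 3q_C - (q_U) = 0.
Rearranging gives the reaction functions q_U = (94 - q_C)/5 and q_C = (126 - q_U)/3.
Solving the pair: q_U = 78/7, q_C = 268/7.
Price P = 154 - 346/7 = 732/7.
Umbra's profit: (732/7)·(78/7) - 60·(78/7) - (3/2)(78/7)² = 310.4082.

310.41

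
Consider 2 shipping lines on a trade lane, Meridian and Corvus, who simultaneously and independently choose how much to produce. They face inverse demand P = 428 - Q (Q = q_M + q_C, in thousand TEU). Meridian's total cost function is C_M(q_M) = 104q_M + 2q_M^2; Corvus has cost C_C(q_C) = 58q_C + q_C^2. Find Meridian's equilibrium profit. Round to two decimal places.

4862.81

Meridian's profit: π_M = (428 - Q)q_M - (104q_M + 2q_M²). Setting ∂π_M/∂q_M = 0: 324 - 6q_M - (q_C) = 0.
Corvus's profit: π_C = (428 - Q)q_C - (58q_C + q_C²). Setting ∂π_C/∂q_C = 0: 370 - 4q_C - (q_M) = 0.
So q_M = (324 - q_C)/6 and q_C = (370 - q_M)/4.
Substituting one into the other gives q_M = 926/23 and q_C = 1896/23.
Price P = 428 - 122.6957 = 305.3043.
Meridian's profit: 305.3043·(926/23) - 104·(926/23) - 2(926/23)² = 4862.8129.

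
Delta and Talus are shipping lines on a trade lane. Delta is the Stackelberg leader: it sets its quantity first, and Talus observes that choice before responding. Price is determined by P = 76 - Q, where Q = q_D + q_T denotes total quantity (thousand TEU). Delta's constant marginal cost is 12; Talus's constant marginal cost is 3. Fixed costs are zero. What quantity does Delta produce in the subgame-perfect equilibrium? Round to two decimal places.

Solve by backward induction. Given q_D, the follower Talus maximises π_T = (76 - q_D - q_T)q_T - 3q_T.
Setting the follower's marginal profit to zero, 73 - q_D - 2q_T = 0, i.e. q_T = (73 - q_D)/2.
Delta substitutes q_T(q_D) into its own profit: π_D = q_D(76 - q_D - (73 - q_D)/2) - 12q_D = (79/2 - (1/2)q_D)q_D - 12q_D.
The leader's first-order condition 55/2 - q_D = 0 yields q_D = 55/2.
Then q_T = (73 - 55/2)/2 = 91/4.

27.50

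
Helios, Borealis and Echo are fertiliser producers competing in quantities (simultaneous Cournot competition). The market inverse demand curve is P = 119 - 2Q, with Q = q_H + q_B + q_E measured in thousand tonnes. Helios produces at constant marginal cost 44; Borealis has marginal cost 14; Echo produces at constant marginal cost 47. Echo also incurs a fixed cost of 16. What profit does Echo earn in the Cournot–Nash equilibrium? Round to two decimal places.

24.50

Helios's profit: π_H = (119 - 2Q)q_H - (44q_H). Setting ∂π_H/∂q_H = 0: 75 - 4q_H - 2(q_B + q_E) = 0.
Borealis's first-order condition: 105 - 4q_B - 2(q_H + q_E) = 0.
Echo's profit: π_E = (119 - 2Q)q_E - (47q_E). Setting ∂π_E/∂q_E = 0: 72 - 4q_E - 2(q_H + q_B) = 0.
Adding the 3 conditions: 252 − 4Q − 4Q = 0, i.e. Q = 63/2.
Back-substituting: q_H = (75 − 63)/2 = 6, q_B = (105 − 63)/2 = 21, q_E = (72 − 63)/2 = 9/2.
Price P = 119 - 2·(63/2) = 56.
Echo's profit: (56 - 47)·(9/2) - 16 = 49/2.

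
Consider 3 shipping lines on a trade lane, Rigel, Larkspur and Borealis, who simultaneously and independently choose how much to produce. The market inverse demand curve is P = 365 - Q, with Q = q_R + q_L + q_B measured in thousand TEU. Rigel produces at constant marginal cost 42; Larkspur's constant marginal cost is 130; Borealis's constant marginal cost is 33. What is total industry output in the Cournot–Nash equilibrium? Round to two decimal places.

222.50

Rigel's profit: π_R = (365 - Q)q_R - (42q_R). Setting ∂π_R/∂q_R = 0: 323 - 2q_R - (q_L + q_B) = 0.
Larkspur's profit: π_L = (365 - Q)q_L - (130q_L). Setting ∂π_L/∂q_L = 0: 235 - 2q_L - (q_R + q_B) = 0.
Borealis's profit: π_B = (365 - Q)q_B - (33q_B). Setting ∂π_B/∂q_B = 0: 332 - 2q_B - (q_R + q_L) = 0.
Summing all 3 equations gives 890 − 4Q = 0, hence Q = 445/2.
Back-substituting: q_R = (323 − 445/2) = 201/2, q_L = (235 − 445/2) = 25/2, q_B = (332 − 445/2) = 219/2.
Total output Q = 201/2 + 25/2 + 219/2 = 445/2.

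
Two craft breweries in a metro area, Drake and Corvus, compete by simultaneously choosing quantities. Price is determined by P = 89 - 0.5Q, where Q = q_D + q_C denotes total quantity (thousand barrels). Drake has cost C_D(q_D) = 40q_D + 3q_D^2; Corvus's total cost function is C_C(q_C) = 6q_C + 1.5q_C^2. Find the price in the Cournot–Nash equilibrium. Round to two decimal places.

76.19

Drake's profit: π_D = (89 - 0.5Q)q_D - (40q_D + 3q_D²). Setting ∂π_D/∂q_D = 0: 49 - 7q_D - (1/2)(q_C) = 0.
Corvus's first-order condition: 83 - 4q_C - (1/2)(q_D) = 0.
So q_D = (49 - (1/2)q_C)/7 and q_C = (83 - (1/2)q_D)/4.
Substituting one into the other gives q_D = 206/37 and q_C = 742/37.
Total output Q = 948/37, so price P = 89 - (1/2)·(948/37) = 76.1892.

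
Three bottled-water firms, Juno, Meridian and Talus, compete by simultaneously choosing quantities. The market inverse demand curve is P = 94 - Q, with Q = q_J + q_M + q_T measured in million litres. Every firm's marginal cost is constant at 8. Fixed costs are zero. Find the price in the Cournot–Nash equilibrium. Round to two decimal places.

29.50

Each firm earns π_i = (94 - Q)q_i - 8q_i.
First-order condition (treating rivals' output as given): 86 - 2q_i - Σ_{j≠i} q_j = 0.
With identical firms every q_j equals q_i, so Σ_{j≠i} q_j = 2q_i and 86 = 4q_i, giving q_i = 43/2.
Total output Q = 129/2, so price P = 94 - 129/2 = 59/2.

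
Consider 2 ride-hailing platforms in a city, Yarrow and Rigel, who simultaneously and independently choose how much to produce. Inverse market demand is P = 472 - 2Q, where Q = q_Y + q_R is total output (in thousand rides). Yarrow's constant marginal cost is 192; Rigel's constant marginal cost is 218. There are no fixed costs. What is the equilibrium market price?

Yarrow's profit: π_Y = (472 - 2Q)q_Y - (192q_Y). Setting ∂π_Y/∂q_Y = 0: 280 - 4q_Y - 2(q_R) = 0.
Rigel's first-order condition: 254 - 4q_R - 2(q_Y) = 0.
So q_Y = (280 - 2q_R)/4 and q_R = (254 - 2q_Y)/4.
Solving the pair: q_Y = 51, q_R = 38.
Total output Q = 89, so price P = 472 - 2·89 = 294.

294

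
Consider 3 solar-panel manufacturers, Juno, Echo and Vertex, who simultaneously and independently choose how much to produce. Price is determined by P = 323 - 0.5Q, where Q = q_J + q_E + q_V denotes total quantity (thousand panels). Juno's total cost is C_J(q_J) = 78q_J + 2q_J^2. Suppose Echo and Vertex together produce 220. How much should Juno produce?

With rivals' combined output fixed at 220, Juno's profit is π_J = (323 - (1/2)·220 - (1/2)q_J)q_J - (78q_J + 2q_J²) = (213 - (1/2)q_J)q_J - (78q_J + 2q_J²).
∂π_J/∂q_J = 135 - 5q_J = 0, so q_J = 27.

27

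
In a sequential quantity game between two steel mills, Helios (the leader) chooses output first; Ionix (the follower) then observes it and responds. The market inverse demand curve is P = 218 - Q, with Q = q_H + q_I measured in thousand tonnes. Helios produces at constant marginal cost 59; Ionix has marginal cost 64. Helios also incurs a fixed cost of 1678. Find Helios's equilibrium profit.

Solve by backward induction. Given q_H, the follower Ionix maximises π_I = (218 - q_H - q_I)q_I - 64q_I.
∂π_I/∂q_I = 154 - q_H - 2q_I = 0 gives the reaction function q_I = (154 - q_H)/2.
Helios substitutes q_I(q_H) into its own profit: π_H = q_H(218 - q_H - (154 - q_H)/2) - 59q_H = (141 - (1/2)q_H)q_H - 59q_H.
Maximising: ∂π_H/∂q_H = 82 - q_H = 0, giving q_H = 82.
Then q_I = (154 - 82)/2 = 36.
Price P = 218 - 118 = 100.
Helios's profit: (100 - 59)·82 - 1678 = 1684.

1684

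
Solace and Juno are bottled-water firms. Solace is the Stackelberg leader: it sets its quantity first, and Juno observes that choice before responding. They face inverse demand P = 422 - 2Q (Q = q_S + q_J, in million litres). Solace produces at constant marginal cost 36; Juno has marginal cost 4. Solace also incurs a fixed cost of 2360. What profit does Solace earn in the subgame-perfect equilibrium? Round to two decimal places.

The follower Juno best-responds to any q_S: π_J = (422 - 2Q)q_J - 4q_J.
Setting the follower's marginal profit to zero, 418 - 2q_S - 4q_J = 0, i.e. q_J = (418 - 2q_S)/4.
The leader anticipates this reaction. Substituting into P = 422 - 2Q gives P = 213 - q_S, so π_S = (213 - q_S)q_S - 36q_S.
The leader's first-order condition 177 - 2q_S = 0 yields q_S = 177/2.
Then q_J = (418 - 2·(177/2))/4 = 241/4.
Price P = 422 - 2·(595/4) = 249/2.
Solace's profit: (249/2 - 36)·(177/2) - 2360 = 5472.2500.

5472.25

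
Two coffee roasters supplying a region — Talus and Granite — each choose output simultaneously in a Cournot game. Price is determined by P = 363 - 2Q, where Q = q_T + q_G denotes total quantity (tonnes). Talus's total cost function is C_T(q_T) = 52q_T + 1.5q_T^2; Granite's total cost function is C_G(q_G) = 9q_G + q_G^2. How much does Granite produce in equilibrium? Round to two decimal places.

Talus's profit: π_T = (363 - 2Q)q_T - (52q_T + (3/2)q_T²). Setting ∂π_T/∂q_T = 0: 311 - 7q_T - 2(q_G) = 0.
Granite's first-order condition: 354 - 6q_G - 2(q_T) = 0.
Best responses: q_T = (311 - 2q_G)/7, q_G = (354 - 2q_T)/6.
Substituting one into the other gives q_T = 579/19 and q_G = 928/19.

48.84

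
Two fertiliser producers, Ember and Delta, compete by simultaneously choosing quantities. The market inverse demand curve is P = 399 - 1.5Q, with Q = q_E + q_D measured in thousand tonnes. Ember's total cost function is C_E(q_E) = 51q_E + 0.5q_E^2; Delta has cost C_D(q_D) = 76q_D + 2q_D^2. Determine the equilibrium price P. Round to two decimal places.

Ember's profit: π_E = (399 - 1.5Q)q_E - (51q_E + (1/2)q_E²). Setting ∂π_E/∂q_E = 0: 348 - 4q_E - (3/2)(q_D) = 0.
Delta's first-order condition: 323 - 7q_D - (3/2)(q_E) = 0.
Best responses: q_E = (348 - (3/2)q_D)/4, q_D = (323 - (3/2)q_E)/7.
Solving the pair: q_E = 75.7864, q_D = 29.9029.
Total output Q = 105.6893, so price P = 399 - (3/2)·105.6893 = 240.4660.

240.47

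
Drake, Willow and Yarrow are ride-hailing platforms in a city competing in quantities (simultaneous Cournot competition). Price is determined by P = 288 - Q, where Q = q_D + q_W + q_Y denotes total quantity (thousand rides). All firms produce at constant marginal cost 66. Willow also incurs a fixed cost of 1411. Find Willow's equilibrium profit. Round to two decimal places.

A representative firm's profit is π_i = q_i(288 - Q) - 66q_i.
First-order condition (treating rivals' output as given): 222 - 2q_i - Σ_{j≠i} q_j = 0.
By symmetry each firm produces the same amount; substituting Σ_{j≠i} q_j = 2q_i yields q_i = 222/4 = 111/2.
Price P = 288 - 333/2 = 243/2.
Willow's profit: (243/2 - 66)·(111/2) - 1411 = 1669.2500.

1669.25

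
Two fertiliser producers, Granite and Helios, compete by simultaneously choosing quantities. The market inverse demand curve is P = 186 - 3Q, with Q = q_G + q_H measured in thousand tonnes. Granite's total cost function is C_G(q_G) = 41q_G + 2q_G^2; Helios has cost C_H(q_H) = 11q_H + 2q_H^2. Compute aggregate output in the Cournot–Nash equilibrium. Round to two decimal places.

Granite's profit: π_G = (186 - 3Q)q_G - (41q_G + 2q_G²). Setting ∂π_G/∂q_G = 0: 145 - 10q_G - 3(q_H) = 0.
Helios's profit: π_H = (186 - 3Q)q_H - (11q_H + 2q_H²). Setting ∂π_H/∂q_H = 0: 175 - 10q_H - 3(q_G) = 0.
So q_G = (145 - 3q_H)/10 and q_H = (175 - 3q_G)/10.
Substituting one into the other gives q_G = 925/91 and q_H = 1315/91.
Total output Q = 925/91 + 1315/91 = 320/13.

24.62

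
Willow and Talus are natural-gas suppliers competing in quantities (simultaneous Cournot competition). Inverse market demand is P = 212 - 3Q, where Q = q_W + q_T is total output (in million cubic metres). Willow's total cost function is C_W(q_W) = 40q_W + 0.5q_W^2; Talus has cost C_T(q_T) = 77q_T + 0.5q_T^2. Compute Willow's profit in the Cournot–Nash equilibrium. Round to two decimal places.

Willow's profit: π_W = (212 - 3Q)q_W - (40q_W + (1/2)q_W²). Setting ∂π_W/∂q_W = 0: 172 - 7q_W - 3(q_T) = 0.
Talus's profit: π_T = (212 - 3Q)q_T - (77q_T + (1/2)q_T²). Setting ∂π_T/∂q_T = 0: 135 - 7q_T - 3(q_W) = 0.
Rearranging gives the reaction functions q_W = (172 - 3q_T)/7 and q_T = (135 - 3q_W)/7.
Solving the pair: q_W = 799/40, q_T = 429/40.
Price P = 212 - 3·(307/10) = 1199/10.
Willow's profit: (1199/10)·(799/40) - 40·(799/40) - (1/2)(799/40)² = 1396.5022.

1396.50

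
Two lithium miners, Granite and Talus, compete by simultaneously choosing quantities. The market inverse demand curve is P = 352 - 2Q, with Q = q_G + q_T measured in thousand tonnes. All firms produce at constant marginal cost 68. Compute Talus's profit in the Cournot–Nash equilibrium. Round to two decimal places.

A representative firm's profit is π_i = q_i(352 - 2Q) - 68q_i.
First-order condition (treating rivals' output as given): 284 - 4q_i - 2q_j = 0.
By symmetry each firm produces the same amount; substituting q_j = q_i yields q_i = 284/6 = 142/3.
Price P = 352 - 2·(284/3) = 488/3.
Talus's profit: (488/3 - 68)·(142/3) = 4480.8889.

4480.89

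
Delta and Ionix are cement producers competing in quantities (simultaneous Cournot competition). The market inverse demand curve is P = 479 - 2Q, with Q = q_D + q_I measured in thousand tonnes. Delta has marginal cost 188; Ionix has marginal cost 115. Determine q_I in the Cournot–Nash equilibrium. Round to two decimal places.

72.83

Delta's profit: π_D = (479 - 2Q)q_D - (188q_D). Setting ∂π_D/∂q_D = 0: 291 - 4q_D - 2(q_I) = 0.
Ionix's profit: π_I = (479 - 2Q)q_I - (115q_I). Setting ∂π_I/∂q_I = 0: 364 - 4q_I - 2(q_D) = 0.
So q_D = (291 - 2q_I)/4 and q_I = (364 - 2q_D)/4.
Solving the pair: q_D = 109/3, q_I = 437/6.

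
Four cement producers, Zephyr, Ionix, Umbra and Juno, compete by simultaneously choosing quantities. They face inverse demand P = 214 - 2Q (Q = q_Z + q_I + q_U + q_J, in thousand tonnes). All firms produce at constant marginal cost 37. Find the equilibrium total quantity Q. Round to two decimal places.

70.80

Each firm earns π_i = (214 - 2Q)q_i - 37q_i.
First-order condition (treating rivals' output as given): 177 - 4q_i - 2·Σ_{j≠i} q_j = 0.
With identical firms every q_j equals q_i, so Σ_{j≠i} q_j = 3q_i and 177 = 10q_i, giving q_i = 177/10.
Total output Q = 177/10 + 177/10 + 177/10 + 177/10 = 354/5.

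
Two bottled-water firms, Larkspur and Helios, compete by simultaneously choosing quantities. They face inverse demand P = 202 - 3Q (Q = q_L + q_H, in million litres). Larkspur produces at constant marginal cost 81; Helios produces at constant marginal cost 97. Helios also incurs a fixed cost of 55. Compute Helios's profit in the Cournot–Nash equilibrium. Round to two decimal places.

238.37

Larkspur's profit: π_L = (202 - 3Q)q_L - (81q_L). Setting ∂π_L/∂q_L = 0: 121 - 6q_L - 3(q_H) = 0.
Helios's profit: π_H = (202 - 3Q)q_H - (97q_H). Setting ∂π_H/∂q_H = 0: 105 - 6q_H - 3(q_L) = 0.
Rearranging gives the reaction functions q_L = (121 - 3q_H)/6 and q_H = (105 - 3q_L)/6.
Solving the pair: q_L = 137/9, q_H = 89/9.
Price P = 202 - 3·(226/9) = 380/3.
Helios's profit: (380/3 - 97)·(89/9) - 55 = 238.3704.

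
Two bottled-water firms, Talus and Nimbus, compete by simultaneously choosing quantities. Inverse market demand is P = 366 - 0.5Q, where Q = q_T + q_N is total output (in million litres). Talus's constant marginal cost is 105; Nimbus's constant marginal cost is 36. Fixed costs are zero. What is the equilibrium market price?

Talus's profit: π_T = (366 - 0.5Q)q_T - (105q_T). Setting ∂π_T/∂q_T = 0: 261 - q_T - (1/2)(q_N) = 0.
Nimbus's profit: π_N = (366 - 0.5Q)q_N - (36q_N). Setting ∂π_N/∂q_N = 0: 330 - q_N - (1/2)(q_T) = 0.
Rearranging gives the reaction functions q_T = (261 - (1/2)q_N) and q_N = (330 - (1/2)q_T).
Substituting one into the other gives q_T = 128 and q_N = 266.
Total output Q = 394, so price P = 366 - (1/2)·394 = 169.

169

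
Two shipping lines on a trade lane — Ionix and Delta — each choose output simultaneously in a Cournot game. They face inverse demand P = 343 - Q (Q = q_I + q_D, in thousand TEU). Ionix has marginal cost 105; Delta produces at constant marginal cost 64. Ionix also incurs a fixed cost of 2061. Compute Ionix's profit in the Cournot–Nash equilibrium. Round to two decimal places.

2251.11

Ionix's profit: π_I = (343 - Q)q_I - (105q_I). Setting ∂π_I/∂q_I = 0: 238 - 2q_I - (q_D) = 0.
Delta's profit: π_D = (343 - Q)q_D - (64q_D). Setting ∂π_D/∂q_D = 0: 279 - 2q_D - (q_I) = 0.
So q_I = (238 - q_D)/2 and q_D = (279 - q_I)/2.
Solving the pair: q_I = 197/3, q_D = 320/3.
Price P = 343 - 517/3 = 512/3.
Ionix's profit: (512/3 - 105)·(197/3) - 2061 = 2251.1111.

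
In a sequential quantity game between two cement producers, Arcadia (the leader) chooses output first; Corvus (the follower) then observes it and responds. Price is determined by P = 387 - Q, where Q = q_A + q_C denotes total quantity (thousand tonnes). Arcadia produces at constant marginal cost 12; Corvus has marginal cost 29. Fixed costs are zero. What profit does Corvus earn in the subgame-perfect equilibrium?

Solve by backward induction. Given q_A, the follower Corvus maximises π_C = (387 - q_A - q_C)q_C - 29q_C.
∂π_C/∂q_C = 358 - q_A - 2q_C = 0 gives the reaction function q_C = (358 - q_A)/2.
Arcadia substitutes q_C(q_A) into its own profit: π_A = q_A(387 - q_A - (358 - q_A)/2) - 12q_A = (208 - (1/2)q_A)q_A - 12q_A.
Maximising: ∂π_A/∂q_A = 196 - q_A = 0, giving q_A = 196.
Then q_C = (358 - 196)/2 = 81.
Price P = 387 - 277 = 110.
Corvus's profit: (110 - 29)·81 = 6561.

6561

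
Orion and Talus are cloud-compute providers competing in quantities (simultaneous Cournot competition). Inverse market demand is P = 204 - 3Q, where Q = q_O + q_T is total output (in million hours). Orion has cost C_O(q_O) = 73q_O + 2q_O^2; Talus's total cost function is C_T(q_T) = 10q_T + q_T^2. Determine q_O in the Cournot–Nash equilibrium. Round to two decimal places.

6.56

Orion's profit: π_O = (204 - 3Q)q_O - (73q_O + 2q_O²). Setting ∂π_O/∂q_O = 0: 131 - 10q_O - 3(q_T) = 0.
Talus's first-order condition: 194 - 8q_T - 3(q_O) = 0.
Rearranging gives the reaction functions q_O = (131 - 3q_T)/10 and q_T = (194 - 3q_O)/8.
Substituting one into the other gives q_O = 466/71 and q_T = 1547/71.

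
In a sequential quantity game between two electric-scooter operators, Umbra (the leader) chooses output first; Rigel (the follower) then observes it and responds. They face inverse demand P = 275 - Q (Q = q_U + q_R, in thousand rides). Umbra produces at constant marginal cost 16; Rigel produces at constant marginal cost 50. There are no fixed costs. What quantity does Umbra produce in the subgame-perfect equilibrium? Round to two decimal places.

146.50

The follower Rigel best-responds to any q_U: π_R = (275 - Q)q_R - 50q_R.
∂π_R/∂q_R = 225 - q_U - 2q_R = 0 gives the reaction function q_R = (225 - q_U)/2.
Umbra substitutes q_R(q_U) into its own profit: π_U = q_U(275 - q_U - (225 - q_U)/2) - 16q_U = (325/2 - (1/2)q_U)q_U - 16q_U.
Maximising: ∂π_U/∂q_U = 293/2 - q_U = 0, giving q_U = 293/2.
Then q_R = (225 - 293/2)/2 = 157/4.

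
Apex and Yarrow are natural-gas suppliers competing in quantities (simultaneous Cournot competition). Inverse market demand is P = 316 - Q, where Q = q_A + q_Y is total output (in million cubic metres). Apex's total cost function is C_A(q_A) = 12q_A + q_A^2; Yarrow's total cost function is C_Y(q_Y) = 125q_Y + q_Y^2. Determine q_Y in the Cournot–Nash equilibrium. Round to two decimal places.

30.67

Apex's profit: π_A = (316 - Q)q_A - (12q_A + q_A²). Setting ∂π_A/∂q_A = 0: 304 - 4q_A - (q_Y) = 0.
Yarrow's profit: π_Y = (316 - Q)q_Y - (125q_Y + q_Y²). Setting ∂π_Y/∂q_Y = 0: 191 - 4q_Y - (q_A) = 0.
Best responses: q_A = (304 - q_Y)/4, q_Y = (191 - q_A)/4.
Substituting one into the other gives q_A = 205/3 and q_Y = 92/3.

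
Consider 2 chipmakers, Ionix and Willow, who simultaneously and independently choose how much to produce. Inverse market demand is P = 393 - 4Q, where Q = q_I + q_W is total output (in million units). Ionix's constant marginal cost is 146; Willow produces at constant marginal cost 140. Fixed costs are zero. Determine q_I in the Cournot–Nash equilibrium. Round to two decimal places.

Ionix's profit: π_I = (393 - 4Q)q_I - (146q_I). Setting ∂π_I/∂q_I = 0: 247 - 8q_I - 4(q_W) = 0.
Willow's profit: π_W = (393 - 4Q)q_W - (140q_W). Setting ∂π_W/∂q_W = 0: 253 - 8q_W - 4(q_I) = 0.
Best responses: q_I = (247 - 4q_W)/8, q_W = (253 - 4q_I)/8.
Substituting one into the other gives q_I = 241/12 and q_W = 259/12.

20.08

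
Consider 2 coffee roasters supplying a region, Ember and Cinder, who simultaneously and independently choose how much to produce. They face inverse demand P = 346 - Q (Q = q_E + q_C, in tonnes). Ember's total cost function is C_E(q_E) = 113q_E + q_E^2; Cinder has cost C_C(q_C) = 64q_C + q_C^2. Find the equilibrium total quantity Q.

103

Ember's profit: π_E = (346 - Q)q_E - (113q_E + q_E²). Setting ∂π_E/∂q_E = 0: 233 - 4q_E - (q_C) = 0.
Cinder's first-order condition: 282 - 4q_C - (q_E) = 0.
Rearranging gives the reaction functions q_E = (233 - q_C)/4 and q_C = (282 - q_E)/4.
Solving the pair: q_E = 130/3, q_C = 179/3.
Total output Q = 130/3 + 179/3 = 103.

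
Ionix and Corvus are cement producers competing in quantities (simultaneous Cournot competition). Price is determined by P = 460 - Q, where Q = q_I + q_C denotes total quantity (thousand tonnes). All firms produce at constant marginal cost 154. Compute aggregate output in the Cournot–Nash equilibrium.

Each firm earns π_i = (460 - Q)q_i - 154q_i.
Setting ∂π_i/∂q_i = 0 with rivals' quantities fixed: 306 - 2q_i - q_j = 0.
By symmetry each firm produces the same amount; substituting q_j = q_i yields q_i = 306/3 = 102.
Total output Q = 102 + 102 = 204.

204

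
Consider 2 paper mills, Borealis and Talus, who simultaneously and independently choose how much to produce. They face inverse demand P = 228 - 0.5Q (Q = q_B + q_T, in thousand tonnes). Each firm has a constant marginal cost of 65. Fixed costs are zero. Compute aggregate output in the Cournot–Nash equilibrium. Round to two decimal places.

A representative firm's profit is π_i = q_i(228 - 0.5Q) - 65q_i.
First-order condition (treating rivals' output as given): 163 - q_i - (1/2)q_j = 0.
By symmetry each firm produces the same amount; substituting q_j = q_i yields q_i = 163/(3/2) = 326/3.
Total output Q = 326/3 + 326/3 = 652/3.

217.33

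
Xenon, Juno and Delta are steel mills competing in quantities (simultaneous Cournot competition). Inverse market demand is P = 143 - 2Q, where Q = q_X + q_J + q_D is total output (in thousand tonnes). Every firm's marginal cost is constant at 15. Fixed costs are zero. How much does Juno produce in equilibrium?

Each firm earns π_i = (143 - 2Q)q_i - 15q_i.
First-order condition (treating rivals' output as given): 128 - 4q_i - 2·Σ_{j≠i} q_j = 0.
With identical firms every q_j equals q_i, so Σ_{j≠i} q_j = 2q_i and 128 = 8q_i, giving q_i = 16.

16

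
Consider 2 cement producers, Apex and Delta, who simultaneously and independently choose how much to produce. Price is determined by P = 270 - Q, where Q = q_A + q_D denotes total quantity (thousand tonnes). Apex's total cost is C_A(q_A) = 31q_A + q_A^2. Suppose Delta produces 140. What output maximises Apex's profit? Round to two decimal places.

24.75

With the rival's output fixed at 140, Apex's profit is π_A = (270 - 140 - q_A)q_A - (31q_A + q_A²) = (130 - q_A)q_A - (31q_A + q_A²).
∂π_A/∂q_A = 99 - 4q_A = 0, so q_A = 99/4.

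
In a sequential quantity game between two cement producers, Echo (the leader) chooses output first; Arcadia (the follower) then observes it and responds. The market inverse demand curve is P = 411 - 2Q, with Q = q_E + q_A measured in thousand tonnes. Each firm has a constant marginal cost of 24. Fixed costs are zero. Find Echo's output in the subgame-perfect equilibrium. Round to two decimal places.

The follower Arcadia best-responds to any q_E: π_A = (411 - 2Q)q_A - 24q_A.
∂π_A/∂q_A = 387 - 2q_E - 4q_A = 0 gives the reaction function q_A = (387 - 2q_E)/4.
The leader anticipates this reaction. Substituting into P = 411 - 2Q gives P = 435/2 - q_E, so π_E = (435/2 - q_E)q_E - 24q_E.
Leader FOC: 387/2 - 2q_E = 0, so q_E = 387/4.
Then q_A = (387 - 2·(387/4))/4 = 387/8.

96.75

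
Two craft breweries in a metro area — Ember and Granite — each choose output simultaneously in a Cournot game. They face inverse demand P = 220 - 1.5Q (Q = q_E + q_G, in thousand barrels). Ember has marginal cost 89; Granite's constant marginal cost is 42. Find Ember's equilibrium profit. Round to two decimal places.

Ember's profit: π_E = (220 - 1.5Q)q_E - (89q_E). Setting ∂π_E/∂q_E = 0: 131 - 3q_E - (3/2)(q_G) = 0.
Granite's profit: π_G = (220 - 1.5Q)q_G - (42q_G). Setting ∂π_G/∂q_G = 0: 178 - 3q_G - (3/2)(q_E) = 0.
Best responses: q_E = (131 - (3/2)q_G)/3, q_G = (178 - (3/2)q_E)/3.
Solving the pair: q_E = 56/3, q_G = 50.
Price P = 220 - (3/2)·(206/3) = 117.
Ember's profit: (117 - 89)·(56/3) = 1568/3.

522.67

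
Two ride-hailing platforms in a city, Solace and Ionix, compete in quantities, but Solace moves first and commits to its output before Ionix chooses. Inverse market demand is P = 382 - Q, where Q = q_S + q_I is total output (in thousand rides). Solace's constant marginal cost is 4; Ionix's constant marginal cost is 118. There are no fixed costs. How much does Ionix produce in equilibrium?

The follower Ionix best-responds to any q_S: π_I = (382 - Q)q_I - 118q_I.
∂π_I/∂q_I = 264 - q_S - 2q_I = 0 gives the reaction function q_I = (264 - q_S)/2.
Solace substitutes q_I(q_S) into its own profit: π_S = q_S(382 - q_S - (264 - q_S)/2) - 4q_S = (250 - (1/2)q_S)q_S - 4q_S.
The leader's first-order condition 246 - q_S = 0 yields q_S = 246.
Then q_I = (264 - 246)/2 = 9.

9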